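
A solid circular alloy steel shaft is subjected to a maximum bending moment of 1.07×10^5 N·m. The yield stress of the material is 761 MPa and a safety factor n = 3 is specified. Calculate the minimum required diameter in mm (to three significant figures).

d = 163 mm

σ_allow = 761/3 = 253.7 MPa.
For a solid circular section σ = 32M/(πd³), so d³ = 32M/(π σ_allow) = 32×1.0700×10^8/(π×253.7) = 4.297×10^6 mm³.
d = 162.6 mm.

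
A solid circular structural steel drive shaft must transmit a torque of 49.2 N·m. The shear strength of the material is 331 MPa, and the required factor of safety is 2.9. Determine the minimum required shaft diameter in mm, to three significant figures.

d = 13.0 mm

Allowable shear stress τ_allow = 331/2.9 = 114.1 MPa.
For a solid shaft τ = 16T/(πd³), so d³ = 16T/(π τ_allow) = 16×49200/(π×114.1) = 2195 mm³.
d = (2195)^(1/3) = 13.00 mm.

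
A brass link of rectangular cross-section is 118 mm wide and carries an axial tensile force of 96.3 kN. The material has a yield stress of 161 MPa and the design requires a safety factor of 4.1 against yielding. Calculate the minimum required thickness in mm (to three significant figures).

σ_allow = 161/4.1 = 39.27 MPa.
Required area A = F/σ_allow = 96300/39.27 = 2452 mm².
t = A/w = 2452/118 = 20.78 mm.

t = 20.8 mm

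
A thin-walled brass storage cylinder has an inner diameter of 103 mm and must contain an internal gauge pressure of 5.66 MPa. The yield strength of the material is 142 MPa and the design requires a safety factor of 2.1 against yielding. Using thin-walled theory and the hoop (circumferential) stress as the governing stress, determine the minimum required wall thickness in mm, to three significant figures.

σ_allow = 142/2.1 = 67.62 MPa.
Hoop stress σ_h = pD/(2t), so t = pD/(2σ_allow) = 5.66×103/(2×67.62) = 4.311 mm.

t = 4.31 mm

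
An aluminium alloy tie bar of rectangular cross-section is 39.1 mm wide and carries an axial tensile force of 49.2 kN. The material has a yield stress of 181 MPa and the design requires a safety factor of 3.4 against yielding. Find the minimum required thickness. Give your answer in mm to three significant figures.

t = 23.6 mm

σ_allow = 181/3.4 = 53.24 MPa.
Required area A = F/σ_allow = 49200/53.24 = 924.2 mm².
t = A/w = 924.2/39.1 = 23.64 mm.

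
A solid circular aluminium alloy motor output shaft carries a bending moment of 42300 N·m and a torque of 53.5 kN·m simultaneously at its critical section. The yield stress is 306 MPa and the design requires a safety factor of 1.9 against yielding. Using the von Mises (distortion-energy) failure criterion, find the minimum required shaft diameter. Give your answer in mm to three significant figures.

d = 158 mm

σ_allow = σ_y/n = 306/1.9 = 161.1 MPa.
For a solid shaft σ_b = 32M/(πd³) and τ = 16T/(πd³), so the von Mises stress is σ' = (16/πd³)·√(4M²+3T²).
√(4M²+3T²) = √(4×(4.230×10^7)² + 3×(5.350×10^7)²) = 1.255×10^8 N·mm.
d³ = 16×1.255×10^8/(π×161.1) = 3.968×10^6 mm³.
d = 158.3 mm.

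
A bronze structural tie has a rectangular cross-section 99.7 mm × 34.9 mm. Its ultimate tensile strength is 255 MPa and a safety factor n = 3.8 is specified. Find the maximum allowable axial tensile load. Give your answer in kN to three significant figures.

σ_allow = 255/3.8 = 67.11 MPa.
A = 99.7×34.9 = 3480 mm².
F_allow = σ_allow × A = 67.11×3480 = 233500 N.

F_allow = 233 kN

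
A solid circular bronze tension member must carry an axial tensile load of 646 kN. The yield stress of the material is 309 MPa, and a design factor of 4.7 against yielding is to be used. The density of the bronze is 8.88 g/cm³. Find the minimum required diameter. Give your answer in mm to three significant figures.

d = 112 mm

Allowable stress σ_allow = 309/4.7 = 65.74 MPa.
Required area A = F/σ_allow = 646000/65.74 = 9826 mm².
A = πd²/4 → d = √(4A/π) = 111.9 mm.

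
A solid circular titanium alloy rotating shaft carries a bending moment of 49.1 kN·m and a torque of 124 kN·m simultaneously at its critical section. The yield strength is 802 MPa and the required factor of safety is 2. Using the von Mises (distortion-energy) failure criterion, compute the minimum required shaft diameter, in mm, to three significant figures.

σ_allow = σ_y/n = 802/2 = 401.0 MPa.
For a solid shaft σ_b = 32M/(πd³) and τ = 16T/(πd³), so the von Mises stress is σ' = (16/πd³)·√(4M²+3T²).
√(4M²+3T²) = √(4×(4.910×10^7)² + 3×(1.240×10^8)²) = 2.362×10^8 N·mm.
d³ = 16×2.362×10^8/(π×401.0) = 2.999×10^6 mm³.
d = 144.2 mm.

d = 144 mm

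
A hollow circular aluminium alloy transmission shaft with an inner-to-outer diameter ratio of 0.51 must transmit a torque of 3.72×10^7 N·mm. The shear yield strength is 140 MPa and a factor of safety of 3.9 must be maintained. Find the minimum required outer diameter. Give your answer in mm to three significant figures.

τ_allow = 140/3.9 = 35.90 MPa.
For a hollow shaft τ = 16T/[πd_o³(1−k⁴)] with k = 0.51, so 1−k⁴ = 0.9323.
d_o³ = 16T/[π τ_allow (1−k⁴)] = 16×3.7200×10^7/(π×35.90×0.9323) = 5.661×10^6 mm³.
d_o = 178.2 mm.

d_o = 178 mm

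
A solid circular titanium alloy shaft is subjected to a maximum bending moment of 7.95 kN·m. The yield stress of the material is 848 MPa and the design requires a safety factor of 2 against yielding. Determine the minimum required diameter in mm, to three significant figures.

d = 57.6 mm

σ_allow = 848/2 = 424.0 MPa.
For a solid circular section σ = 32M/(πd³), so d³ = 32M/(π σ_allow) = 32×7950000/(π×424.0) = 191000 mm³.
d = 57.59 mm.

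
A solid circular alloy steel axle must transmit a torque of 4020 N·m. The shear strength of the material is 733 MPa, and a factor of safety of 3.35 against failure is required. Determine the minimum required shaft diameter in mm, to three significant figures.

d = 45.4 mm

Allowable shear stress τ_allow = 733/3.35 = 218.8 MPa.
For a solid shaft τ = 16T/(πd³), so d³ = 16T/(π τ_allow) = 16×4020000/(π×218.8) = 93570 mm³.
d = (93570)^(1/3) = 45.40 mm.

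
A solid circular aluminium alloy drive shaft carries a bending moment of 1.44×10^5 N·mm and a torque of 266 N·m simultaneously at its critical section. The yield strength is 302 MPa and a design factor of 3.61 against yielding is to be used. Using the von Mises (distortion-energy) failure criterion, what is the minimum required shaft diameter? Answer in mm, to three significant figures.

d = 32.1 mm

σ_allow = σ_y/n = 302/3.61 = 83.66 MPa.
For a solid shaft σ_b = 32M/(πd³) and τ = 16T/(πd³), so the von Mises stress is σ' = (16/πd³)·√(4M²+3T²).
√(4M²+3T²) = √(4×(144000)² + 3×(266000)²) = 543300 N·mm.
d³ = 16×543300/(π×83.66) = 33080 mm³.
d = 32.10 mm.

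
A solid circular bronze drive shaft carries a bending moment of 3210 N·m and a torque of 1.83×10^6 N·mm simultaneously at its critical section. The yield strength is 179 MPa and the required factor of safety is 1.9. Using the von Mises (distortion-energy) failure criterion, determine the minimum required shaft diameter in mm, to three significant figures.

σ_allow = σ_y/n = 179/1.9 = 94.21 MPa.
For a solid shaft σ_b = 32M/(πd³) and τ = 16T/(πd³), so the von Mises stress is σ' = (16/πd³)·√(4M²+3T²).
√(4M²+3T²) = √(4×(3.210×10^6)² + 3×(1.830×10^6)²) = 7.160×10^6 N·mm.
d³ = 16×7.160×10^6/(π×94.21) = 387100 mm³.
d = 72.88 mm.

d = 72.9 mm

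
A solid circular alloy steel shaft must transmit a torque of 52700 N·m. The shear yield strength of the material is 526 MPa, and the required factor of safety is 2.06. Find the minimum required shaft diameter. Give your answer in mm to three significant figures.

Allowable shear stress τ_allow = 526/2.06 = 255.3 MPa.
For a solid shaft τ = 16T/(πd³), so d³ = 16T/(π τ_allow) = 16×5.2700×10^7/(π×255.3) = 1.051×10^6 mm³.
d = (1.051×10^6)^(1/3) = 101.7 mm.

d = 102 mm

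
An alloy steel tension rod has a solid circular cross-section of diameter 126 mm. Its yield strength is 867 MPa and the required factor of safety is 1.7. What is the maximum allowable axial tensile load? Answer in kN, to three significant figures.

σ_allow = 867/1.7 = 510.0 MPa.
A = πd²/4 = π×126²/4 = 12470 mm².
F_allow = σ_allow × A = 510.0×12470 = 6.359×10^6 N.

F_allow = 6360 kN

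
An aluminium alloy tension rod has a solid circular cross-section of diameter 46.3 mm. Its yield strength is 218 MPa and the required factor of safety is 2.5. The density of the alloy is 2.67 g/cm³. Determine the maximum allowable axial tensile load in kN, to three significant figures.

F_allow = 147 kN

σ_allow = 218/2.5 = 87.20 MPa.
A = πd²/4 = π×46.3²/4 = 1684 mm².
F_allow = σ_allow × A = 87.20×1684 = 146800 N.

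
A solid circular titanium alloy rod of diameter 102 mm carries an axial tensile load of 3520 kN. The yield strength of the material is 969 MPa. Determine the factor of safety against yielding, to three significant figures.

n = 2.25

A = πd²/4 = 8171 mm².
σ = F/A = 3520000/8171 = 430.8 MPa.
n = 969/430.8 = 2.249.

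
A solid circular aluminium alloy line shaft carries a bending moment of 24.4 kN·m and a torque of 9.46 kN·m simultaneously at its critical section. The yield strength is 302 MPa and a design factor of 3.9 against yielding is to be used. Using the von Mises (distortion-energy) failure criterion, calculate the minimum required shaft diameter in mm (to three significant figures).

σ_allow = σ_y/n = 302/3.9 = 77.44 MPa.
For a solid shaft σ_b = 32M/(πd³) and τ = 16T/(πd³), so the von Mises stress is σ' = (16/πd³)·√(4M²+3T²).
√(4M²+3T²) = √(4×(2.440×10^7)² + 3×(9.460×10^6)²) = 5.148×10^7 N·mm.
d³ = 16×5.148×10^7/(π×77.44) = 3.386×10^6 mm³.
d = 150.2 mm.

d = 150 mm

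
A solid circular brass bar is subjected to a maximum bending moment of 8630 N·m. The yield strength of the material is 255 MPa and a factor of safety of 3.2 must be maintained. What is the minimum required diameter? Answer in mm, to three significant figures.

σ_allow = 255/3.2 = 79.69 MPa.
For a solid circular section σ = 32M/(πd³), so d³ = 32M/(π σ_allow) = 32×8630000/(π×79.69) = 1.103×10^6 mm³.
d = 103.3 mm.

d = 103 mm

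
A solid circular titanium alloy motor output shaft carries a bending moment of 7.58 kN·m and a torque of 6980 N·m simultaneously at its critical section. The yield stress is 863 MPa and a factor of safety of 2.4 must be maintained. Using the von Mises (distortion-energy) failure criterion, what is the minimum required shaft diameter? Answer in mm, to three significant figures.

σ_allow = σ_y/n = 863/2.4 = 359.6 MPa.
For a solid shaft σ_b = 32M/(πd³) and τ = 16T/(πd³), so the von Mises stress is σ' = (16/πd³)·√(4M²+3T²).
√(4M²+3T²) = √(4×(7.580×10^6)² + 3×(6.980×10^6)²) = 1.939×10^7 N·mm.
d³ = 16×1.939×10^7/(π×359.6) = 274600 mm³.
d = 65.00 mm.

d = 65.0 mm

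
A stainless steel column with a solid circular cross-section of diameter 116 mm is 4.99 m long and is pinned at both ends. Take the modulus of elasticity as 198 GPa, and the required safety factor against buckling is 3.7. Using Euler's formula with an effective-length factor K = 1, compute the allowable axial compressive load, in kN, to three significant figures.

P_allow = 189 kN

I = πd⁴/64 = π×116⁴/64 = 8.888×10^6 mm⁴.
Effective length L_e = KL = 1×4.99 m = 4990 mm.
Euler critical load P_cr = π²EI/L_e² = π²×198000×8.888×10^6/4990² = 697500 N.
P_allow = P_cr/n = 697500/3.7 = 188500 N.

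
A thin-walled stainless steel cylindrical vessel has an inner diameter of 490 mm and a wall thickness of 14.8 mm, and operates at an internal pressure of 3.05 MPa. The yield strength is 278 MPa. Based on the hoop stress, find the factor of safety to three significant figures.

n = 5.51

σ_h = pD/(2t) = 3.05×490/(2×14.8) = 50.49 MPa.
n = 278/50.49 = 5.506.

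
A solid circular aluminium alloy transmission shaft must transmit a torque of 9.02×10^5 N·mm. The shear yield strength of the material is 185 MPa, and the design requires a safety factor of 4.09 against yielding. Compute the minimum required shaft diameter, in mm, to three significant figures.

Allowable shear stress τ_allow = 185/4.09 = 45.23 MPa.
For a solid shaft τ = 16T/(πd³), so d³ = 16T/(π τ_allow) = 16×902000/(π×45.23) = 101600 mm³.
d = (101600)^(1/3) = 46.66 mm.

d = 46.7 mm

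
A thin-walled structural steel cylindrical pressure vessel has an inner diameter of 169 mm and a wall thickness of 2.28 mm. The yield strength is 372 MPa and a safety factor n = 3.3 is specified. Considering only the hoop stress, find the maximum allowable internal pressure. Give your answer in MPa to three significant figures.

p_allow = 3.04 MPa

σ_allow = 372/3.3 = 112.7 MPa.
σ_h = pD/(2t) → p_allow = 2σ_allow t/D = 2×112.7×2.28/169 = 3.042 MPa.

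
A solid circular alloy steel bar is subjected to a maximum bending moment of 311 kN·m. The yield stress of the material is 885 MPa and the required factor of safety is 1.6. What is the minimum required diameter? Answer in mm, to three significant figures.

d = 179 mm

σ_allow = 885/1.6 = 553.1 MPa.
For a solid circular section σ = 32M/(πd³), so d³ = 32M/(π σ_allow) = 32×3.1100×10^8/(π×553.1) = 5.727×10^6 mm³.
d = 178.9 mm.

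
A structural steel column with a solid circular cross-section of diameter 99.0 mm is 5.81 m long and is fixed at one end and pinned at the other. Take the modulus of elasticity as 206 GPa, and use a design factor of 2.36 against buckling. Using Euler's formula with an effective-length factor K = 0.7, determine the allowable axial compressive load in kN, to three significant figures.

I = πd⁴/64 = π×99.0⁴/64 = 4.715×10^6 mm⁴.
Effective length L_e = KL = 0.7×5.81 m = 4067 mm.
Euler critical load P_cr = π²EI/L_e² = π²×206000×4.715×10^6/4067² = 579600 N.
P_allow = P_cr/n = 579600/2.36 = 245600 N.

P_allow = 246 kN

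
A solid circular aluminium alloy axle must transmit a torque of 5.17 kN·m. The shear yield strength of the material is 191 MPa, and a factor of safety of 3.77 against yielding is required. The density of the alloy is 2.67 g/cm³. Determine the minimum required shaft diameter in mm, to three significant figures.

Allowable shear stress τ_allow = 191/3.77 = 50.66 MPa.
For a solid shaft τ = 16T/(πd³), so d³ = 16T/(π τ_allow) = 16×5170000/(π×50.66) = 519700 mm³.
d = (519700)^(1/3) = 80.40 mm.

d = 80.4 mm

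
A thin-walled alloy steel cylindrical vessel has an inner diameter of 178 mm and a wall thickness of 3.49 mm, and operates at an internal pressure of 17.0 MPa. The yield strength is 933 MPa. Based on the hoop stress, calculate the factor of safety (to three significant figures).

n = 2.15

σ_h = pD/(2t) = 17.0×178/(2×3.49) = 433.5 MPa.
n = 933/433.5 = 2.152.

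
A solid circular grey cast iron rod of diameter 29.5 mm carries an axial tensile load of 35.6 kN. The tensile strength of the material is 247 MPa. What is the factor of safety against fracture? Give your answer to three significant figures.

A = πd²/4 = 683.5 mm².
σ = F/A = 35600/683.5 = 52.09 MPa.
n = 247/52.09 = 4.742.

n = 4.74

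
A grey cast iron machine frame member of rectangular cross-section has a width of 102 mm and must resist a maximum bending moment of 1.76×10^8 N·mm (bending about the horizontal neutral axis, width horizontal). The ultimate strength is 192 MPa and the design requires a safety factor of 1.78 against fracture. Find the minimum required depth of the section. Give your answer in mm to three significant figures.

σ_allow = 192/1.78 = 107.9 MPa.
For a rectangular section σ = 6M/(bh²), so h² = 6M/(b σ_allow) = 6×1.7600×10^8/(102×107.9) = 95980 mm².
h = 309.8 mm.

h = 310 mm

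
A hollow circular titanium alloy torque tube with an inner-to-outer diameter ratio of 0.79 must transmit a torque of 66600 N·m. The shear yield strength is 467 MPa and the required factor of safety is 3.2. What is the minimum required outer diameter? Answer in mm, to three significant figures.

d_o = 156 mm

τ_allow = 467/3.2 = 145.9 MPa.
For a hollow shaft τ = 16T/[πd_o³(1−k⁴)] with k = 0.79, so 1−k⁴ = 0.6105.
d_o³ = 16T/[π τ_allow (1−k⁴)] = 16×6.6600×10^7/(π×145.9×0.6105) = 3.807×10^6 mm³.
d_o = 156.1 mm.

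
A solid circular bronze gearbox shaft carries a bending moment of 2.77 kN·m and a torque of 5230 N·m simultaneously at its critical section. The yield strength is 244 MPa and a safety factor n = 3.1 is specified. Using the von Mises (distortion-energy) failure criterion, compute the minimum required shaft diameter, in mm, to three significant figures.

d = 88.2 mm

σ_allow = σ_y/n = 244/3.1 = 78.71 MPa.
For a solid shaft σ_b = 32M/(πd³) and τ = 16T/(πd³), so the von Mises stress is σ' = (16/πd³)·√(4M²+3T²).
√(4M²+3T²) = √(4×(2.770×10^6)² + 3×(5.230×10^6)²) = 1.062×10^7 N·mm.
d³ = 16×1.062×10^7/(π×78.71) = 687100 mm³.
d = 88.24 mm.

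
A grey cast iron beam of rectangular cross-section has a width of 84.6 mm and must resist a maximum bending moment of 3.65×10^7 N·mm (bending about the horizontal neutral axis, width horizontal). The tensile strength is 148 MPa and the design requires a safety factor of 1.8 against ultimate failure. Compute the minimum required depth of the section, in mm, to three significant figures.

h = 177 mm

σ_allow = 148/1.8 = 82.22 MPa.
For a rectangular section σ = 6M/(bh²), so h² = 6M/(b σ_allow) = 6×3.6500×10^7/(84.6×82.22) = 31480 mm².
h = 177.4 mm.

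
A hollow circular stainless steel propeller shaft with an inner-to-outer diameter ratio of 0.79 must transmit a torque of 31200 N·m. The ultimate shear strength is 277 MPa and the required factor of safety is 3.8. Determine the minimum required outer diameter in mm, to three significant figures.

d_o = 153 mm

τ_allow = 277/3.8 = 72.89 MPa.
For a hollow shaft τ = 16T/[πd_o³(1−k⁴)] with k = 0.79, so 1−k⁴ = 0.6105.
d_o³ = 16T/[π τ_allow (1−k⁴)] = 16×3.1200×10^7/(π×72.89×0.6105) = 3.571×10^6 mm³.
d_o = 152.8 mm.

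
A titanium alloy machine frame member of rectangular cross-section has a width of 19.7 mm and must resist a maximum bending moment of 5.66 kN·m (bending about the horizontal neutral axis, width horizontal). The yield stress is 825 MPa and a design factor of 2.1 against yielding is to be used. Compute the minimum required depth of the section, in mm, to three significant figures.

h = 66.2 mm

σ_allow = 825/2.1 = 392.9 MPa.
For a rectangular section σ = 6M/(bh²), so h² = 6M/(b σ_allow) = 6×5660000/(19.7×392.9) = 4388 mm².
h = 66.24 mm.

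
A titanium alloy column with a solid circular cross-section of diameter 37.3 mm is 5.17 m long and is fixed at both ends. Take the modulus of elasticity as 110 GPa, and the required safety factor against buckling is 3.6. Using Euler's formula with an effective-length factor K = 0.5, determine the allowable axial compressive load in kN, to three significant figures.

I = πd⁴/64 = π×37.3⁴/64 = 95020 mm⁴.
Effective length L_e = KL = 0.5×5.17 m = 2585 mm.
Euler critical load P_cr = π²EI/L_e² = π²×110000×95020/2585² = 15440 N.
P_allow = P_cr/n = 15440/3.6 = 4288 N.

P_allow = 4.29 kN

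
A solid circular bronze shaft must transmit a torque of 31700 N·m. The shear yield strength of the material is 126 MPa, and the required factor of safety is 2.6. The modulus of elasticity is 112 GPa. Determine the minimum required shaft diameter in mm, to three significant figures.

d = 149 mm

Allowable shear stress τ_allow = 126/2.6 = 48.46 MPa.
For a solid shaft τ = 16T/(πd³), so d³ = 16T/(π τ_allow) = 16×3.1700×10^7/(π×48.46) = 3.331×10^6 mm³.
d = (3.331×10^6)^(1/3) = 149.4 mm.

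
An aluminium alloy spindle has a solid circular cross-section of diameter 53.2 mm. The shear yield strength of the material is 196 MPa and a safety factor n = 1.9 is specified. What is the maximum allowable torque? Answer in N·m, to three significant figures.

τ_allow = 196/1.9 = 103.2 MPa.
For a solid shaft T_allow = τ_allow·πd³/16; πd³/16 = π×53.2³/16 = 29560 mm³.
T_allow = 103.2×29560 = 3.050×10^6 N·mm = 3050 N·m.

T_allow = 3050 N·m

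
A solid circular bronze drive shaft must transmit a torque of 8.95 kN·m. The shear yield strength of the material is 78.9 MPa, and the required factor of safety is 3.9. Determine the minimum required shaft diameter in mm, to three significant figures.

d = 131 mm

Allowable shear stress τ_allow = 78.9/3.9 = 20.23 MPa.
For a solid shaft τ = 16T/(πd³), so d³ = 16T/(π τ_allow) = 16×8950000/(π×20.23) = 2.253×10^6 mm³.
d = (2.253×10^6)^(1/3) = 131.1 mm.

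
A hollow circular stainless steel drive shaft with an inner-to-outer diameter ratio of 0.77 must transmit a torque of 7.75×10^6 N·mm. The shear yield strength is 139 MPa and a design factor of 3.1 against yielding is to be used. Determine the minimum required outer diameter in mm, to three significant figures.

τ_allow = 139/3.1 = 44.84 MPa.
For a hollow shaft τ = 16T/[πd_o³(1−k⁴)] with k = 0.77, so 1−k⁴ = 0.6485.
d_o³ = 16T/[π τ_allow (1−k⁴)] = 16×7750000/(π×44.84×0.6485) = 1.357×10^6 mm³.
d_o = 110.7 mm.

d_o = 111 mm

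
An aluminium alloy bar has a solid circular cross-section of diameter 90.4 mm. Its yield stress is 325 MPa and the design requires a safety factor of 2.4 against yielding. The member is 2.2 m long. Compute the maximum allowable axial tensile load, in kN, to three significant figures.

F_allow = 869 kN

σ_allow = 325/2.4 = 135.4 MPa.
A = πd²/4 = π×90.4²/4 = 6418 mm².
F_allow = σ_allow × A = 135.4×6418 = 869200 N.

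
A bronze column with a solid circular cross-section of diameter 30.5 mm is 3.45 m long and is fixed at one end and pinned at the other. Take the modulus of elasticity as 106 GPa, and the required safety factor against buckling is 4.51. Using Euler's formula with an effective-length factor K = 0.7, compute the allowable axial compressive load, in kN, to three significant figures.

P_allow = 1.69 kN

I = πd⁴/64 = π×30.5⁴/64 = 42480 mm⁴.
Effective length L_e = KL = 0.7×3.45 m = 2415 mm.
Euler critical load P_cr = π²EI/L_e² = π²×106000×42480/2415² = 7620 N.
P_allow = P_cr/n = 7620/4.51 = 1690 N.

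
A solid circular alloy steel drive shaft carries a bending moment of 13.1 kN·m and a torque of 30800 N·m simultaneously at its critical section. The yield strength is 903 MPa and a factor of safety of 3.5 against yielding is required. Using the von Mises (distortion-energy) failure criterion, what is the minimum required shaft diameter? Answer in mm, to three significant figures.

σ_allow = σ_y/n = 903/3.5 = 258.0 MPa.
For a solid shaft σ_b = 32M/(πd³) and τ = 16T/(πd³), so the von Mises stress is σ' = (16/πd³)·√(4M²+3T²).
√(4M²+3T²) = √(4×(1.310×10^7)² + 3×(3.080×10^7)²) = 5.943×10^7 N·mm.
d³ = 16×5.943×10^7/(π×258.0) = 1.173×10^6 mm³.
d = 105.5 mm.

d = 105 mm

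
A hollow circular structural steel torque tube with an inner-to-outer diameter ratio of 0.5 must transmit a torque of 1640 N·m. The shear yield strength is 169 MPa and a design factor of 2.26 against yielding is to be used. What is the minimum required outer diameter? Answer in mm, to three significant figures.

d_o = 49.2 mm

τ_allow = 169/2.26 = 74.78 MPa.
For a hollow shaft τ = 16T/[πd_o³(1−k⁴)] with k = 0.5, so 1−k⁴ = 0.9375.
d_o³ = 16T/[π τ_allow (1−k⁴)] = 16×1640000/(π×74.78×0.9375) = 119100 mm³.
d_o = 49.21 mm.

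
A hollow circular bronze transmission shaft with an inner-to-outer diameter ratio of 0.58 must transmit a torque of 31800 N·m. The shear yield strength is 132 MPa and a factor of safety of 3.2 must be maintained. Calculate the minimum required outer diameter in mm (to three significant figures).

τ_allow = 132/3.2 = 41.25 MPa.
For a hollow shaft τ = 16T/[πd_o³(1−k⁴)] with k = 0.58, so 1−k⁴ = 0.8868.
d_o³ = 16T/[π τ_allow (1−k⁴)] = 16×3.1800×10^7/(π×41.25×0.8868) = 4.427×10^6 mm³.
d_o = 164.2 mm.

d_o = 164 mm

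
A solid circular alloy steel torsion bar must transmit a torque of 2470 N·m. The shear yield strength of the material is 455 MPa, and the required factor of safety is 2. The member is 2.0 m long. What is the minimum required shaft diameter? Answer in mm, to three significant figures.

Allowable shear stress τ_allow = 455/2 = 227.5 MPa.
For a solid shaft τ = 16T/(πd³), so d³ = 16T/(π τ_allow) = 16×2470000/(π×227.5) = 55290 mm³.
d = (55290)^(1/3) = 38.10 mm.

d = 38.1 mm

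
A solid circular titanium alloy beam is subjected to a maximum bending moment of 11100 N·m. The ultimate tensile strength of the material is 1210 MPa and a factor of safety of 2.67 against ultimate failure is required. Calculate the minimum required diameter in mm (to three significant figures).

d = 63.0 mm

σ_allow = 1210/2.67 = 453.2 MPa.
For a solid circular section σ = 32M/(πd³), so d³ = 32M/(π σ_allow) = 32×1.1100×10^7/(π×453.2) = 249500 mm³.
d = 62.95 mm.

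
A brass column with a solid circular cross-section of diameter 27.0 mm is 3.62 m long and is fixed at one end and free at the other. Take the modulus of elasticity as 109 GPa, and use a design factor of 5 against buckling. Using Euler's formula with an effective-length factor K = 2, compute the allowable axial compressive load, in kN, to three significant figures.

P_allow = 0.107 kN

I = πd⁴/64 = π×27.0⁴/64 = 26090 mm⁴.
Effective length L_e = KL = 2×3.62 m = 7240 mm.
Euler critical load P_cr = π²EI/L_e² = π²×109000×26090/7240² = 535.4 N.
P_allow = P_cr/n = 535.4/5 = 107.1 N.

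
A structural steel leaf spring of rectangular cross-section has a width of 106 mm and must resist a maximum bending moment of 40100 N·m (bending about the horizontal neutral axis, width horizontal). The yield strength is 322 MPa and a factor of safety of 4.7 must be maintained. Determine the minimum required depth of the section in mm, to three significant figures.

σ_allow = 322/4.7 = 68.51 MPa.
For a rectangular section σ = 6M/(bh²), so h² = 6M/(b σ_allow) = 6×4.0100×10^7/(106×68.51) = 33130 mm².
h = 182.0 mm.

h = 182 mm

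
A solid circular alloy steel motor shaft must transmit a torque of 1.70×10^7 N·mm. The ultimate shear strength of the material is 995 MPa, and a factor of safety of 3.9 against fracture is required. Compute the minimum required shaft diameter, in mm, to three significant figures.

Allowable shear stress τ_allow = 995/3.9 = 255.1 MPa.
For a solid shaft τ = 16T/(πd³), so d³ = 16T/(π τ_allow) = 16×1.7000×10^7/(π×255.1) = 339400 mm³.
d = (339400)^(1/3) = 69.75 mm.

d = 69.8 mm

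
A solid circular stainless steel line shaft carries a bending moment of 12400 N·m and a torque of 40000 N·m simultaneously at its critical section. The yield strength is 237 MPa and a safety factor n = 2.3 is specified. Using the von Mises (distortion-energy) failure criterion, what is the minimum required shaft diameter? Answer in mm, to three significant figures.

σ_allow = σ_y/n = 237/2.3 = 103.0 MPa.
For a solid shaft σ_b = 32M/(πd³) and τ = 16T/(πd³), so the von Mises stress is σ' = (16/πd³)·√(4M²+3T²).
√(4M²+3T²) = √(4×(1.240×10^7)² + 3×(4.000×10^7)²) = 7.359×10^7 N·mm.
d³ = 16×7.359×10^7/(π×103.0) = 3.637×10^6 mm³.
d = 153.8 mm.

d = 154 mm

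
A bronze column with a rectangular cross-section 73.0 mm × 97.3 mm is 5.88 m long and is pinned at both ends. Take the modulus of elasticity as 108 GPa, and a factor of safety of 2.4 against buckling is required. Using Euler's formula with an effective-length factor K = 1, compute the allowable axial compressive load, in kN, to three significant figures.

P_allow = 40.5 kN

Buckling occurs about the weak axis: I_min = h·b³/12 = 97.3×73.0³/12 = 3.154×10^6 mm⁴ (b = 73.0 mm is the smaller dimension).
Effective length L_e = KL = 1×5.88 m = 5880 mm.
Euler critical load P_cr = π²EI/L_e² = π²×108000×3.154×10^6/5880² = 97250 N.
P_allow = P_cr/n = 97250/2.4 = 40520 N.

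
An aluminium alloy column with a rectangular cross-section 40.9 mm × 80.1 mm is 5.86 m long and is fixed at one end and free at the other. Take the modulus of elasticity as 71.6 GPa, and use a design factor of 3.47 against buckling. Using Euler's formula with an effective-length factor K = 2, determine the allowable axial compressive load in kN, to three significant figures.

P_allow = 0.677 kN

Buckling occurs about the weak axis: I_min = h·b³/12 = 80.1×40.9³/12 = 456700 mm⁴ (b = 40.9 mm is the smaller dimension).
Effective length L_e = KL = 2×5.86 m = 11720 mm.
Euler critical load P_cr = π²EI/L_e² = π²×71600×456700/11720² = 2350 N.
P_allow = P_cr/n = 2350/3.47 = 677.1 N.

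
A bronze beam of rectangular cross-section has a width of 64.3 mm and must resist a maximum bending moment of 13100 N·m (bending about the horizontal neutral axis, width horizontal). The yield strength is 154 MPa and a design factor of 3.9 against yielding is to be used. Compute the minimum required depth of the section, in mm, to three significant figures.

h = 176 mm

σ_allow = 154/3.9 = 39.49 MPa.
For a rectangular section σ = 6M/(bh²), so h² = 6M/(b σ_allow) = 6×1.3100×10^7/(64.3×39.49) = 30960 mm².
h = 175.9 mm.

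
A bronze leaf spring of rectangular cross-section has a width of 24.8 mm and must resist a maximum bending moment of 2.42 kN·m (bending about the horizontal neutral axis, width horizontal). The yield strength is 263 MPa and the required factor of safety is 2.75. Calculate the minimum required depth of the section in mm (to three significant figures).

σ_allow = 263/2.75 = 95.64 MPa.
For a rectangular section σ = 6M/(bh²), so h² = 6M/(b σ_allow) = 6×2420000/(24.8×95.64) = 6122 mm².
h = 78.24 mm.

h = 78.2 mm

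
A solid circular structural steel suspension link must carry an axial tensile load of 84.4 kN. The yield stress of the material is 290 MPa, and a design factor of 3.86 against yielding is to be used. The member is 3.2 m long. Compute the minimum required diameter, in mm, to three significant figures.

Allowable stress σ_allow = 290/3.86 = 75.13 MPa.
Required area A = F/σ_allow = 84400/75.13 = 1123 mm².
A = πd²/4 → d = √(4A/π) = 37.82 mm.

d = 37.8 mm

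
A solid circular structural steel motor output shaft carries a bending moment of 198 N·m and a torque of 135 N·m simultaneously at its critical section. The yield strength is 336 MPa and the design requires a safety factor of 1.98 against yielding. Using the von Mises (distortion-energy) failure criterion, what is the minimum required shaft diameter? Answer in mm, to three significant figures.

σ_allow = σ_y/n = 336/1.98 = 169.7 MPa.
For a solid shaft σ_b = 32M/(πd³) and τ = 16T/(πd³), so the von Mises stress is σ' = (16/πd³)·√(4M²+3T²).
√(4M²+3T²) = √(4×(198000)² + 3×(135000)²) = 459900 N·mm.
d³ = 16×459900/(π×169.7) = 13800 mm³.
d = 23.99 mm.

d = 24.0 mm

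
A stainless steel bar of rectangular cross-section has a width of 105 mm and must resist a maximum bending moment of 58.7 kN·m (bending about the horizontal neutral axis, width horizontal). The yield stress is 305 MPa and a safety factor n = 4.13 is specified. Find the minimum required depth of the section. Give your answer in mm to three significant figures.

h = 213 mm

σ_allow = 305/4.13 = 73.85 MPa.
For a rectangular section σ = 6M/(bh²), so h² = 6M/(b σ_allow) = 6×5.8700×10^7/(105×73.85) = 45420 mm².
h = 213.1 mm.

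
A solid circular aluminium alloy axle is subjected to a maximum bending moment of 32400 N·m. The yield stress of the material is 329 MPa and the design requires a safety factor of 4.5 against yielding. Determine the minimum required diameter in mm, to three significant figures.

σ_allow = 329/4.5 = 73.11 MPa.
For a solid circular section σ = 32M/(πd³), so d³ = 32M/(π σ_allow) = 32×3.2400×10^7/(π×73.11) = 4.514×10^6 mm³.
d = 165.3 mm.

d = 165 mm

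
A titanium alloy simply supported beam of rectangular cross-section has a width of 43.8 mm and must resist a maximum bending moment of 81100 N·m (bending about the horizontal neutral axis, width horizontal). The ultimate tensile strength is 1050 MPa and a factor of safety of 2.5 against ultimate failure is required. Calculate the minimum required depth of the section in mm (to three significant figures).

σ_allow = 1050/2.5 = 420.0 MPa.
For a rectangular section σ = 6M/(bh²), so h² = 6M/(b σ_allow) = 6×8.1100×10^7/(43.8×420.0) = 26450 mm².
h = 162.6 mm.

h = 163 mm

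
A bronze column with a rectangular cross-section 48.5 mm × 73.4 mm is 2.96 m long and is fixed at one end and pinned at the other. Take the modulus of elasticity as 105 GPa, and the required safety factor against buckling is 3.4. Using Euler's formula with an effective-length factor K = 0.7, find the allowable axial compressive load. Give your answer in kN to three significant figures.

Buckling occurs about the weak axis: I_min = h·b³/12 = 73.4×48.5³/12 = 697800 mm⁴ (b = 48.5 mm is the smaller dimension).
Effective length L_e = KL = 0.7×2.96 m = 2072 mm.
Euler critical load P_cr = π²EI/L_e² = π²×105000×697800/2072² = 168400 N.
P_allow = P_cr/n = 168400/3.4 = 49540 N.

P_allow = 49.5 kN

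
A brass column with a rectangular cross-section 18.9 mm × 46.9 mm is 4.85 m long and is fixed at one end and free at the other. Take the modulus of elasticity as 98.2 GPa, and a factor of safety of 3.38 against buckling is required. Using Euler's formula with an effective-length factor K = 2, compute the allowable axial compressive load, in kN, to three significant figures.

Buckling occurs about the weak axis: I_min = h·b³/12 = 46.9×18.9³/12 = 26390 mm⁴ (b = 18.9 mm is the smaller dimension).
Effective length L_e = KL = 2×4.85 m = 9700 mm.
Euler critical load P_cr = π²EI/L_e² = π²×98200×26390/9700² = 271.8 N.
P_allow = P_cr/n = 271.8/3.38 = 80.41 N.

P_allow = 0.0804 kN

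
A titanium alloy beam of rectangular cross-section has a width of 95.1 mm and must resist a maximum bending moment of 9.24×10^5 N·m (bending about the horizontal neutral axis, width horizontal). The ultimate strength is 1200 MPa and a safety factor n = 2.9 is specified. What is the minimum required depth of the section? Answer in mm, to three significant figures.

σ_allow = 1200/2.9 = 413.8 MPa.
For a rectangular section σ = 6M/(bh²), so h² = 6M/(b σ_allow) = 6×9.2400×10^8/(95.1×413.8) = 140900 mm².
h = 375.3 mm.

h = 375 mm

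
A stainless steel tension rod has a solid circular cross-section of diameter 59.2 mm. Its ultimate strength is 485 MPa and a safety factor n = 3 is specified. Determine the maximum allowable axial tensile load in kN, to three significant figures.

σ_allow = 485/3 = 161.7 MPa.
A = πd²/4 = π×59.2²/4 = 2753 mm².
F_allow = σ_allow × A = 161.7×2753 = 445000 N.

F_allow = 445 kN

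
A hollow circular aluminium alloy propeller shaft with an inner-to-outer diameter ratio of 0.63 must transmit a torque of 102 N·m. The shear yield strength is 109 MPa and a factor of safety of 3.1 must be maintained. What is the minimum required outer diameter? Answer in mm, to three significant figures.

τ_allow = 109/3.1 = 35.16 MPa.
For a hollow shaft τ = 16T/[πd_o³(1−k⁴)] with k = 0.63, so 1−k⁴ = 0.8425.
d_o³ = 16T/[π τ_allow (1−k⁴)] = 16×102000/(π×35.16×0.8425) = 17540 mm³.
d_o = 25.98 mm.

d_o = 26.0 mm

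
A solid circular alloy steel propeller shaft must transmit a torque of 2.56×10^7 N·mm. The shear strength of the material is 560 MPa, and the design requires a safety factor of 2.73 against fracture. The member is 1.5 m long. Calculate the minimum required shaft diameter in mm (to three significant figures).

d = 86.0 mm

Allowable shear stress τ_allow = 560/2.73 = 205.1 MPa.
For a solid shaft τ = 16T/(πd³), so d³ = 16T/(π τ_allow) = 16×2.5600×10^7/(π×205.1) = 635600 mm³.
d = (635600)^(1/3) = 85.98 mm.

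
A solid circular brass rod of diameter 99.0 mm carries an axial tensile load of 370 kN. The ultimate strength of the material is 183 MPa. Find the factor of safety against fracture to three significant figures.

n = 3.81

A = πd²/4 = 7698 mm².
σ = F/A = 370000/7698 = 48.07 MPa.
n = 183/48.07 = 3.807.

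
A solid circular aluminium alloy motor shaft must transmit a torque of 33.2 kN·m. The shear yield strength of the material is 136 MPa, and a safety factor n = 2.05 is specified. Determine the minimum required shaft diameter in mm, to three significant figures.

d = 137 mm

Allowable shear stress τ_allow = 136/2.05 = 66.34 MPa.
For a solid shaft τ = 16T/(πd³), so d³ = 16T/(π τ_allow) = 16×3.3200×10^7/(π×66.34) = 2.549×10^6 mm³.
d = (2.549×10^6)^(1/3) = 136.6 mm.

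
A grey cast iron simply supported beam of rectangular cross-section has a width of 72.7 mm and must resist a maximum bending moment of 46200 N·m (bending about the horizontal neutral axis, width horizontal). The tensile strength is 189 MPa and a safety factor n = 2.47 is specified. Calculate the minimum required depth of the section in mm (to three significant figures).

h = 223 mm

σ_allow = 189/2.47 = 76.52 MPa.
For a rectangular section σ = 6M/(bh²), so h² = 6M/(b σ_allow) = 6×4.6200×10^7/(72.7×76.52) = 49830 mm².
h = 223.2 mm.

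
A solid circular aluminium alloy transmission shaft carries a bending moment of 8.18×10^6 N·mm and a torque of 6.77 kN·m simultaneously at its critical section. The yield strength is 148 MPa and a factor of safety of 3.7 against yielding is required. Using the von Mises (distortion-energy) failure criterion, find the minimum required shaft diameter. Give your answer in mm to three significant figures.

σ_allow = σ_y/n = 148/3.7 = 40.00 MPa.
For a solid shaft σ_b = 32M/(πd³) and τ = 16T/(πd³), so the von Mises stress is σ' = (16/πd³)·√(4M²+3T²).
√(4M²+3T²) = √(4×(8.180×10^6)² + 3×(6.770×10^6)²) = 2.013×10^7 N·mm.
d³ = 16×2.013×10^7/(π×40.00) = 2.563×10^6 mm³.
d = 136.8 mm.

d = 137 mm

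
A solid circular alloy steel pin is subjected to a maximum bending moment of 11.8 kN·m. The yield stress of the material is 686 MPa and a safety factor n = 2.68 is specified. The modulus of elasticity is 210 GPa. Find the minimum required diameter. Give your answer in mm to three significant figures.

d = 77.7 mm

σ_allow = 686/2.68 = 256.0 MPa.
For a solid circular section σ = 32M/(πd³), so d³ = 32M/(π σ_allow) = 32×1.1800×10^7/(π×256.0) = 469600 mm³.
d = 77.73 mm.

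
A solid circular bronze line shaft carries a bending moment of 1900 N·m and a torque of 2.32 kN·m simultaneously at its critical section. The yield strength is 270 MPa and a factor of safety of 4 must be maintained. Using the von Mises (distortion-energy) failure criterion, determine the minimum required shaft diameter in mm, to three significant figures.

σ_allow = σ_y/n = 270/4 = 67.50 MPa.
For a solid shaft σ_b = 32M/(πd³) and τ = 16T/(πd³), so the von Mises stress is σ' = (16/πd³)·√(4M²+3T²).
√(4M²+3T²) = √(4×(1.900×10^6)² + 3×(2.320×10^6)²) = 5.531×10^6 N·mm.
d³ = 16×5.531×10^6/(π×67.50) = 417300 mm³.
d = 74.73 mm.

d = 74.7 mm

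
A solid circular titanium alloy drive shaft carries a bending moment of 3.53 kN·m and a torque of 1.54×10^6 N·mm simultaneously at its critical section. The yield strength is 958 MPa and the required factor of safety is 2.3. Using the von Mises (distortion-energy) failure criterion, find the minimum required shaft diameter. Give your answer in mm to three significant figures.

d = 45.2 mm

σ_allow = σ_y/n = 958/2.3 = 416.5 MPa.
For a solid shaft σ_b = 32M/(πd³) and τ = 16T/(πd³), so the von Mises stress is σ' = (16/πd³)·√(4M²+3T²).
√(4M²+3T²) = √(4×(3.530×10^6)² + 3×(1.540×10^6)²) = 7.547×10^6 N·mm.
d³ = 16×7.547×10^6/(π×416.5) = 92280 mm³.
d = 45.19 mm.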